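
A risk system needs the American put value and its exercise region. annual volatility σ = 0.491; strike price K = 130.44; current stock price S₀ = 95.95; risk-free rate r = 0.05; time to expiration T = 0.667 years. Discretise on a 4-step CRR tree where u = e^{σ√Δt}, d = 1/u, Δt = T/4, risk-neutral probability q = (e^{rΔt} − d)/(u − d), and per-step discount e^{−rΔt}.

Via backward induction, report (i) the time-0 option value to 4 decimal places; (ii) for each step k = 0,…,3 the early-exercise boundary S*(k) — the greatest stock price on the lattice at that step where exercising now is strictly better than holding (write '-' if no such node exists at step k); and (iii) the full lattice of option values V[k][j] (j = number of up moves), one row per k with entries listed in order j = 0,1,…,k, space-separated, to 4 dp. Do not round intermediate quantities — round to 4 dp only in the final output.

Δt=0.16675, u=1.22201, d=0.81832, q=0.47078, disc=e^(-rΔt)=0.99170
k=4 terminal: V=max(K-S,0) → 87.4130 66.1871 34.4900 0.0000 0.0000
k=3: j=0 S=52.5795 intr=77.8605 cont=76.7774 V=77.8605[EX]; j=1 S=78.5179 intr=51.9221 cont=50.8390 V=51.9221[EX]; j=2 S=117.2522 intr=13.1878 cont=18.1012 V=18.1012[hold]; j=3 S=175.0948 intr=0.0000 cont=0.0000 V=0.0000[hold]  S*(3)=78.5179
k=2: j=0 S=64.2529 intr=66.1871 cont=65.1041 V=66.1871[EX]; j=1 S=95.9500 intr=34.4900 cont=35.7009 V=35.7009[hold]; j=2 S=143.2838 intr=0.0000 cont=9.4999 V=9.4999[hold]  S*(2)=64.2529
k=1: j=0 S=78.5179 intr=51.9221 cont=51.4044 V=51.9221[EX]; j=1 S=117.2522 intr=13.1878 cont=23.1720 V=23.1720[hold]  S*(1)=78.5179
k=0: j=0 S=95.9500 intr=34.4900 cont=38.0683 V=38.0683[hold]  S*(0)=-

price = 38.0683
boundary = - 78.5179 64.2529 78.5179
tree:
38.0683
51.9221 23.1720
66.1871 35.7009 9.4999
77.8605 51.9221 18.1012 0.0000
87.4130 66.1871 34.4900 0.0000 0.0000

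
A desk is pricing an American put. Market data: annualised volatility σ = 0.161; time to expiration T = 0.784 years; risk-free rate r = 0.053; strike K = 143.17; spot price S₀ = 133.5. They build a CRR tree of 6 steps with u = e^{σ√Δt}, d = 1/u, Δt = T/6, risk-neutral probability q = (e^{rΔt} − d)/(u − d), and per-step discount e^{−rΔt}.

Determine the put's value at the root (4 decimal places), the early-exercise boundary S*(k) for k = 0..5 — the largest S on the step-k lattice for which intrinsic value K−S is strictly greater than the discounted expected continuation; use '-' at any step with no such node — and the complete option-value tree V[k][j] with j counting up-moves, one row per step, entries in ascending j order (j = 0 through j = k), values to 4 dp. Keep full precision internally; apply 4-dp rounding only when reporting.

params: Δt=0.13067 u=1.05992 d=0.94346 q=0.54513 e^(-rΔt)=0.99310
t_6 payoffs: 49.0177 37.3955 24.3386 9.6700 0.0000 0.0000 0.0000
t_5: node(5,0) S=99.7943 payoff=43.3757 vs cont=42.3876 → 43.3757 [stop]  node(5,1) S=112.1130 payoff=31.0570 vs cont=30.0689 → 31.0570 [stop]  node(5,2) S=125.9523 payoff=17.2177 vs cont=16.2296 → 17.2177 [stop]  node(5,3) S=141.5000 payoff=1.6700 vs cont=4.3683 → 4.3683 [wait]  node(5,4) S=158.9668 payoff=0.0000 vs cont=0.0000 → 0.0000 [wait]  node(5,5) S=178.5898 payoff=0.0000 vs cont=0.0000 → 0.0000 [wait]  ⇒ S*(5)=125.9523
t_4: node(4,0) S=105.7745 payoff=37.3955 vs cont=36.4074 → 37.3955 [stop]  node(4,1) S=118.8314 payoff=24.3386 vs cont=23.3506 → 24.3386 [stop]  node(4,2) S=133.5000 payoff=9.6700 vs cont=10.1427 → 10.1427 [wait]  node(4,3) S=149.9793 payoff=0.0000 vs cont=1.9733 → 1.9733 [wait]  node(4,4) S=168.4929 payoff=0.0000 vs cont=0.0000 → 0.0000 [wait]  ⇒ S*(4)=118.8314
t_3: node(3,0) S=112.1130 payoff=31.0570 vs cont=30.0689 → 31.0570 [stop]  node(3,1) S=125.9523 payoff=17.2177 vs cont=16.4855 → 17.2177 [stop]  node(3,2) S=141.5000 payoff=1.6700 vs cont=5.6501 → 5.6501 [wait]  node(3,3) S=158.9668 payoff=0.0000 vs cont=0.8914 → 0.8914 [wait]  ⇒ S*(3)=125.9523
t_2: node(2,0) S=118.8314 payoff=24.3386 vs cont=23.3506 → 24.3386 [stop]  node(2,1) S=133.5000 payoff=9.6700 vs cont=10.8366 → 10.8366 [wait]  node(2,2) S=149.9793 payoff=0.0000 vs cont=3.0349 → 3.0349 [wait]  ⇒ S*(2)=118.8314
t_1: node(1,0) S=125.9523 payoff=17.2177 vs cont=16.8611 → 17.2177 [stop]  node(1,1) S=141.5000 payoff=1.6700 vs cont=6.5383 → 6.5383 [wait]  ⇒ S*(1)=125.9523
t_0: node(0,0) S=133.5000 payoff=9.6700 vs cont=11.3174 → 11.3174 [wait]  ⇒ S*(0)=-

price = 11.3174
boundary = - 125.9523 118.8314 125.9523 118.8314 125.9523
tree:
11.3174
17.2177 6.5383
24.3386 10.8366 3.0349
31.0570 17.2177 5.6501 0.8914
37.3955 24.3386 10.1427 1.9733 0.0000
43.3757 31.0570 17.2177 4.3683 0.0000 0.0000
49.0177 37.3955 24.3386 9.6700 0.0000 0.0000 0.0000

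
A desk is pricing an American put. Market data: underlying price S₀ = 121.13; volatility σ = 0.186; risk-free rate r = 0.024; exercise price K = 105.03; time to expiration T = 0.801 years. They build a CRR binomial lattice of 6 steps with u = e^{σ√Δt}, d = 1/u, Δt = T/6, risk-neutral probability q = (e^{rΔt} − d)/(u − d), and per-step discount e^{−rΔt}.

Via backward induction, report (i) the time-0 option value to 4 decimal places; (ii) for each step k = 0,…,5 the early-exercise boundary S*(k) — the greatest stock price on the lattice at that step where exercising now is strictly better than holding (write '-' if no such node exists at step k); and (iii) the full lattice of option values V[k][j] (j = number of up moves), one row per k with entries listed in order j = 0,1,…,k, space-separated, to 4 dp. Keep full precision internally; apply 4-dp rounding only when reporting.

Δt=0.13350, u=1.07032, d=0.93430, q=0.50661, disc=e^(-rΔt)=0.99680
k=6 terminal: V=max(K-S,0) → 24.4618 12.7318 0.0000 0.0000 0.0000 0.0000 0.0000
k=5: j=0 S=86.2340 intr=18.7960 cont=18.4601 V=18.7960[EX]; j=1 S=98.7888 intr=6.2412 cont=6.2617 V=6.2617[hold]; j=2 S=113.1715 intr=0.0000 cont=0.0000 V=0.0000[hold]; j=3 S=129.6482 intr=0.0000 cont=0.0000 V=0.0000[hold]; j=4 S=148.5237 intr=0.0000 cont=0.0000 V=0.0000[hold]; j=5 S=170.1473 intr=0.0000 cont=0.0000 V=0.0000[hold]  S*(5)=86.2340
k=4: j=0 S=92.2982 intr=12.7318 cont=12.4062 V=12.7318[EX]; j=1 S=105.7359 intr=0.0000 cont=3.0796 V=3.0796[hold]; j=2 S=121.1300 intr=0.0000 cont=0.0000 V=0.0000[hold]; j=3 S=138.7654 intr=0.0000 cont=0.0000 V=0.0000[hold]; j=4 S=158.9682 intr=0.0000 cont=0.0000 V=0.0000[hold]  S*(4)=92.2982
k=3: j=0 S=98.7888 intr=6.2412 cont=7.8168 V=7.8168[hold]; j=1 S=113.1715 intr=0.0000 cont=1.5146 V=1.5146[hold]; j=2 S=129.6482 intr=0.0000 cont=0.0000 V=0.0000[hold]; j=3 S=148.5237 intr=0.0000 cont=0.0000 V=0.0000[hold]  S*(3)=-
k=2: j=0 S=105.7359 intr=0.0000 cont=4.6093 V=4.6093[hold]; j=1 S=121.1300 intr=0.0000 cont=0.7449 V=0.7449[hold]; j=2 S=138.7654 intr=0.0000 cont=0.0000 V=0.0000[hold]  S*(2)=-
k=1: j=0 S=113.1715 intr=0.0000 cont=2.6431 V=2.6431[hold]; j=1 S=129.6482 intr=0.0000 cont=0.3663 V=0.3663[hold]  S*(1)=-
k=0: j=0 S=121.1300 intr=0.0000 cont=1.4849 V=1.4849[hold]  S*(0)=-

price = 1.4849
boundary = - - - - 92.2982 86.2340
tree:
1.4849
2.6431 0.3663
4.6093 0.7449 0.0000
7.8168 1.5146 0.0000 0.0000
12.7318 3.0796 0.0000 0.0000 0.0000
18.7960 6.2617 0.0000 0.0000 0.0000 0.0000
24.4618 12.7318 0.0000 0.0000 0.0000 0.0000 0.0000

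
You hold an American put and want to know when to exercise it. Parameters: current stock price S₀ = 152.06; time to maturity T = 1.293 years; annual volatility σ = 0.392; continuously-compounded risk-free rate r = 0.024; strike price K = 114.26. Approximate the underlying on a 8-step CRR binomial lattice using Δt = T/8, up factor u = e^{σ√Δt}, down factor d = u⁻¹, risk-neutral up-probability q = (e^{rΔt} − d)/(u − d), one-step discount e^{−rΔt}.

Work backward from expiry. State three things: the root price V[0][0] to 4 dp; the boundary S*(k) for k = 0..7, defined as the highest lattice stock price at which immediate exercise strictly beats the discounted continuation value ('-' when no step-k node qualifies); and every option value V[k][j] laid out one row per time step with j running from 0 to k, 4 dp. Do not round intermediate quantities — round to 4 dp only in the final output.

params: Δt=0.16162 u=1.17069 d=0.85420 q=0.47296 e^(-rΔt)=0.99613
t_8 payoffs: 71.1601 55.1908 33.3046 3.3092 0.0000 0.0000 0.0000 0.0000 0.0000
t_7: node(7,0) S=50.4567 payoff=63.8033 vs cont=63.3609 → 63.8033 [stop]  node(7,1) S=69.1518 payoff=45.1082 vs cont=44.6659 → 45.1082 [stop]  node(7,2) S=94.7737 payoff=19.4863 vs cont=19.0439 → 19.4863 [stop]  node(7,3) S=129.8891 payoff=0.0000 vs cont=1.7373 → 1.7373 [wait]  node(7,4) S=178.0153 payoff=0.0000 vs cont=0.0000 → 0.0000 [wait]  node(7,5) S=243.9731 payoff=0.0000 vs cont=0.0000 → 0.0000 [wait]  node(7,6) S=334.3694 payoff=0.0000 vs cont=0.0000 → 0.0000 [wait]  node(7,7) S=458.2591 payoff=0.0000 vs cont=0.0000 → 0.0000 [wait]  ⇒ S*(7)=94.7737
t_6: node(6,0) S=59.0692 payoff=55.1908 vs cont=54.7484 → 55.1908 [stop]  node(6,1) S=80.9554 payoff=33.3046 vs cont=32.8623 → 33.3046 [stop]  node(6,2) S=110.9508 payoff=3.3092 vs cont=11.0487 → 11.0487 [wait]  node(6,3) S=152.0600 payoff=0.0000 vs cont=0.9121 → 0.9121 [wait]  node(6,4) S=208.4009 payoff=0.0000 vs cont=0.0000 → 0.0000 [wait]  node(6,5) S=285.6171 payoff=0.0000 vs cont=0.0000 → 0.0000 [wait]  node(6,6) S=391.4433 payoff=0.0000 vs cont=0.0000 → 0.0000 [wait]  ⇒ S*(6)=80.9554
t_5: node(5,0) S=69.1518 payoff=45.1082 vs cont=44.6659 → 45.1082 [stop]  node(5,1) S=94.7737 payoff=19.4863 vs cont=22.6902 → 22.6902 [wait]  node(5,2) S=129.8891 payoff=0.0000 vs cont=6.2303 → 6.2303 [wait]  node(5,3) S=178.0153 payoff=0.0000 vs cont=0.4788 → 0.4788 [wait]  node(5,4) S=243.9731 payoff=0.0000 vs cont=0.0000 → 0.0000 [wait]  node(5,5) S=334.3694 payoff=0.0000 vs cont=0.0000 → 0.0000 [wait]  ⇒ S*(5)=69.1518
t_4: node(4,0) S=80.9554 payoff=33.3046 vs cont=34.3718 → 34.3718 [wait]  node(4,1) S=110.9508 payoff=3.3092 vs cont=14.8476 → 14.8476 [wait]  node(4,2) S=152.0600 payoff=0.0000 vs cont=3.4965 → 3.4965 [wait]  node(4,3) S=208.4009 payoff=0.0000 vs cont=0.2514 → 0.2514 [wait]  node(4,4) S=285.6171 payoff=0.0000 vs cont=0.0000 → 0.0000 [wait]  ⇒ S*(4)=-
t_3: node(3,0) S=94.7737 payoff=19.4863 vs cont=25.0402 → 25.0402 [wait]  node(3,1) S=129.8891 payoff=0.0000 vs cont=9.4422 → 9.4422 [wait]  node(3,2) S=178.0153 payoff=0.0000 vs cont=1.9541 → 1.9541 [wait]  node(3,3) S=243.9731 payoff=0.0000 vs cont=0.1320 → 0.1320 [wait]  ⇒ S*(3)=-
t_2: node(2,0) S=110.9508 payoff=3.3092 vs cont=17.5946 → 17.5946 [wait]  node(2,1) S=152.0600 payoff=0.0000 vs cont=5.8778 → 5.8778 [wait]  node(2,2) S=208.4009 payoff=0.0000 vs cont=1.0881 → 1.0881 [wait]  ⇒ S*(2)=-
t_1: node(1,0) S=129.8891 payoff=0.0000 vs cont=12.0063 → 12.0063 [wait]  node(1,1) S=178.0153 payoff=0.0000 vs cont=3.5984 → 3.5984 [wait]  ⇒ S*(1)=-
t_0: node(0,0) S=152.0600 payoff=0.0000 vs cont=7.9986 → 7.9986 [wait]  ⇒ S*(0)=-

price = 7.9986
boundary = - - - - - 69.1518 80.9554 94.7737
tree:
7.9986
12.0063 3.5984
17.5946 5.8778 1.0881
25.0402 9.4422 1.9541 0.1320
34.3718 14.8476 3.4965 0.2514 0.0000
45.1082 22.6902 6.2303 0.4788 0.0000 0.0000
55.1908 33.3046 11.0487 0.9121 0.0000 0.0000 0.0000
63.8033 45.1082 19.4863 1.7373 0.0000 0.0000 0.0000 0.0000
71.1601 55.1908 33.3046 3.3092 0.0000 0.0000 0.0000 0.0000 0.0000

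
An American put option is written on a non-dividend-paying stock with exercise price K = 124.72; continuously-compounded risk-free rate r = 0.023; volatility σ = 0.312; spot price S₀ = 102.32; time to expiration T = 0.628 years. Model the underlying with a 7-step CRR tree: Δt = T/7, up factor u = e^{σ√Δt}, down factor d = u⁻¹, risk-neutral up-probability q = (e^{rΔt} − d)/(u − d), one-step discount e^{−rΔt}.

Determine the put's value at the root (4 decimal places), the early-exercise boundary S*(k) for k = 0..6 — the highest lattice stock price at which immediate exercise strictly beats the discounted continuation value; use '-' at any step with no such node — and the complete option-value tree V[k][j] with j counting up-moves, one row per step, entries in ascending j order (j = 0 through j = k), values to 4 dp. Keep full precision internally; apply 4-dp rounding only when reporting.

price = 24.9912
boundary = - - 84.8769 77.3044 84.8769 93.1913 102.3200
tree:
24.9912
32.0932 17.6366
39.8431 24.0879 10.9343
47.4156 31.6569 16.2389 5.4082
54.3125 39.8431 23.1916 9.0039 1.6540
60.5941 47.4156 31.5287 14.5317 3.2351 0.0000
66.3152 54.3125 39.8431 22.4000 6.3278 0.0000 0.0000
71.5260 60.5941 47.4156 31.5287 12.3770 0.0000 0.0000 0.0000

Δt=0.08971  u=1.09796  d=0.91078  q=0.48769  discount=0.99794
step 7 (expiry): payoffs max(K−S,0) = 71.5260 60.5941 47.4156 31.5287 12.3770 0.0000 0.0000 0.0000
step 6: (k=6,j=0): S=58.4048, (K−S)⁺=66.3152, hold=66.0582 ⇒ V=66.3152 exercise | (k=6,j=1): S=70.4075, (K−S)⁺=54.3125, hold=54.0554 ⇒ V=54.3125 exercise | (k=6,j=2): S=84.8769, (K−S)⁺=39.8431, hold=39.5860 ⇒ V=39.8431 exercise | (k=6,j=3): S=102.3200, (K−S)⁺=22.4000, hold=22.1429 ⇒ V=22.4000 exercise | (k=6,j=4): S=123.3478, (K−S)⁺=1.3722, hold=6.3278 ⇒ V=6.3278 continue | (k=6,j=5): S=148.6970, (K−S)⁺=0.0000, hold=0.0000 ⇒ V=0.0000 continue | (k=6,j=6): S=179.2557, (K−S)⁺=0.0000, hold=0.0000 ⇒ V=0.0000 continue  boundary S*=102.3200
step 5: (k=5,j=0): S=64.1259, (K−S)⁺=60.5941, hold=60.3370 ⇒ V=60.5941 exercise | (k=5,j=1): S=77.3044, (K−S)⁺=47.4156, hold=47.1585 ⇒ V=47.4156 exercise | (k=5,j=2): S=93.1913, (K−S)⁺=31.5287, hold=31.2717 ⇒ V=31.5287 exercise | (k=5,j=3): S=112.3430, (K−S)⁺=12.3770, hold=14.5317 ⇒ V=14.5317 continue | (k=5,j=4): S=135.4306, (K−S)⁺=0.0000, hold=3.2351 ⇒ V=3.2351 continue | (k=5,j=5): S=163.2629, (K−S)⁺=0.0000, hold=0.0000 ⇒ V=0.0000 continue  boundary S*=93.1913
step 4: (k=4,j=0): S=70.4075, (K−S)⁺=54.3125, hold=54.0554 ⇒ V=54.3125 exercise | (k=4,j=1): S=84.8769, (K−S)⁺=39.8431, hold=39.5860 ⇒ V=39.8431 exercise | (k=4,j=2): S=102.3200, (K−S)⁺=22.4000, hold=23.1916 ⇒ V=23.1916 continue | (k=4,j=3): S=123.3478, (K−S)⁺=1.3722, hold=9.0039 ⇒ V=9.0039 continue | (k=4,j=4): S=148.6970, (K−S)⁺=0.0000, hold=1.6540 ⇒ V=1.6540 continue  boundary S*=84.8769
step 3: (k=3,j=0): S=77.3044, (K−S)⁺=47.4156, hold=47.1585 ⇒ V=47.4156 exercise | (k=3,j=1): S=93.1913, (K−S)⁺=31.5287, hold=31.6569 ⇒ V=31.6569 continue | (k=3,j=2): S=112.3430, (K−S)⁺=12.3770, hold=16.2389 ⇒ V=16.2389 continue | (k=3,j=3): S=135.4306, (K−S)⁺=0.0000, hold=5.4082 ⇒ V=5.4082 continue  boundary S*=77.3044
step 2: (k=2,j=0): S=84.8769, (K−S)⁺=39.8431, hold=39.6483 ⇒ V=39.8431 exercise | (k=2,j=1): S=102.3200, (K−S)⁺=22.4000, hold=24.0879 ⇒ V=24.0879 continue | (k=2,j=2): S=123.3478, (K−S)⁺=1.3722, hold=10.9343 ⇒ V=10.9343 continue  boundary S*=84.8769
step 1: (k=1,j=0): S=93.1913, (K−S)⁺=31.5287, hold=32.0932 ⇒ V=32.0932 continue | (k=1,j=1): S=112.3430, (K−S)⁺=12.3770, hold=17.6366 ⇒ V=17.6366 continue  boundary S*=-
step 0: (k=0,j=0): S=102.3200, (K−S)⁺=22.4000, hold=24.9912 ⇒ V=24.9912 continue  boundary S*=-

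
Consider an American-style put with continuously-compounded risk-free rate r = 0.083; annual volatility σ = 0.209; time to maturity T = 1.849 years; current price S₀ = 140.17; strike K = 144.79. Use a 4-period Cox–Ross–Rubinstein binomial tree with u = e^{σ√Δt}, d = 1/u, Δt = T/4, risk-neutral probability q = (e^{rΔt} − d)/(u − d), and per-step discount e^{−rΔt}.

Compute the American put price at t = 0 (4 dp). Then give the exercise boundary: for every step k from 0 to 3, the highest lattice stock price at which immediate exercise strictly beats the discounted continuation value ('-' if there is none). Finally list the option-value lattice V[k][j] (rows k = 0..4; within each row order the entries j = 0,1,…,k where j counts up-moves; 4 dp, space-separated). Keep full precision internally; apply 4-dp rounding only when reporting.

params: Δt=0.46225 u=1.15269 d=0.86754 q=0.60170 e^(-rΔt)=0.96236
t_4 payoffs: 65.3924 39.2952 4.6200 0.0000 0.0000
t_3: node(3,0) S=91.5207 payoff=53.2693 vs cont=47.8194 → 53.2693 [stop]  node(3,1) S=121.6027 payoff=23.1873 vs cont=17.7374 → 23.1873 [stop]  node(3,2) S=161.5723 payoff=0.0000 vs cont=1.7709 → 1.7709 [wait]  node(3,3) S=214.6796 payoff=0.0000 vs cont=0.0000 → 0.0000 [wait]  ⇒ S*(3)=121.6027
t_2: node(2,0) S=105.4948 payoff=39.2952 vs cont=33.8453 → 39.2952 [stop]  node(2,1) S=140.1700 payoff=4.6200 vs cont=9.9133 → 9.9133 [wait]  node(2,2) S=186.2426 payoff=0.0000 vs cont=0.6788 → 0.6788 [wait]  ⇒ S*(2)=105.4948
t_1: node(1,0) S=121.6027 payoff=23.1873 vs cont=20.8025 → 23.1873 [stop]  node(1,1) S=161.5723 payoff=0.0000 vs cont=4.1929 → 4.1929 [wait]  ⇒ S*(1)=121.6027
t_0: node(0,0) S=140.1700 payoff=4.6200 vs cont=11.3158 → 11.3158 [wait]  ⇒ S*(0)=-

price = 11.3158
boundary = - 121.6027 105.4948 121.6027
tree:
11.3158
23.1873 4.1929
39.2952 9.9133 0.6788
53.2693 23.1873 1.7709 0.0000
65.3924 39.2952 4.6200 0.0000 0.0000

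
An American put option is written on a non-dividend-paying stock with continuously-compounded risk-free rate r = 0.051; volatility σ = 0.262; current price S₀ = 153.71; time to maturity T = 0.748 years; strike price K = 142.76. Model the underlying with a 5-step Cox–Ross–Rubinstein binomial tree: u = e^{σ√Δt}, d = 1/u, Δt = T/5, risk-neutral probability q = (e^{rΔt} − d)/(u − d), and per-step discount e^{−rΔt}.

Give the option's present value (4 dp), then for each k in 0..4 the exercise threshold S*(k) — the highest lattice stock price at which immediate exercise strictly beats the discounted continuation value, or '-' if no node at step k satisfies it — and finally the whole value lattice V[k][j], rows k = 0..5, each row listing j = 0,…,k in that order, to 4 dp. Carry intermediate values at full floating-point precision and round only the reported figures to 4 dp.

price = 6.9851
boundary = - - - 113.4154 125.5111
tree:
6.9851
11.6800 2.6220
18.9270 4.9587 0.4377
29.3446 9.2970 0.9045 0.0000
40.2746 17.2489 1.8694 0.0000 0.0000
50.1512 29.3446 3.8632 0.0000 0.0000 0.0000

params: Δt=0.14960 u=1.10665 d=0.90363 q=0.51241 e^(-rΔt)=0.99240
t_5 payoffs: 50.1512 29.3446 3.8632 0.0000 0.0000 0.0000
t_4: node(4,0) S=102.4854 payoff=40.2746 vs cont=39.1895 → 40.2746 [stop]  node(4,1) S=125.5111 payoff=17.2489 vs cont=16.1638 → 17.2489 [stop]  node(4,2) S=153.7100 payoff=0.0000 vs cont=1.8694 → 1.8694 [wait]  node(4,3) S=188.2444 payoff=0.0000 vs cont=0.0000 → 0.0000 [wait]  node(4,4) S=230.5378 payoff=0.0000 vs cont=0.0000 → 0.0000 [wait]  ⇒ S*(4)=125.5111
t_3: node(3,0) S=113.4154 payoff=29.3446 vs cont=28.2595 → 29.3446 [stop]  node(3,1) S=138.8968 payoff=3.8632 vs cont=9.2970 → 9.2970 [wait]  node(3,2) S=170.1031 payoff=0.0000 vs cont=0.9045 → 0.9045 [wait]  node(3,3) S=208.3206 payoff=0.0000 vs cont=0.0000 → 0.0000 [wait]  ⇒ S*(3)=113.4154
t_2: node(2,0) S=125.5111 payoff=17.2489 vs cont=18.9270 → 18.9270 [wait]  node(2,1) S=153.7100 payoff=0.0000 vs cont=4.9587 → 4.9587 [wait]  node(2,2) S=188.2444 payoff=0.0000 vs cont=0.4377 → 0.4377 [wait]  ⇒ S*(2)=-
t_1: node(1,0) S=138.8968 payoff=3.8632 vs cont=11.6800 → 11.6800 [wait]  node(1,1) S=170.1031 payoff=0.0000 vs cont=2.6220 → 2.6220 [wait]  ⇒ S*(1)=-
t_0: node(0,0) S=153.7100 payoff=0.0000 vs cont=6.9851 → 6.9851 [wait]  ⇒ S*(0)=-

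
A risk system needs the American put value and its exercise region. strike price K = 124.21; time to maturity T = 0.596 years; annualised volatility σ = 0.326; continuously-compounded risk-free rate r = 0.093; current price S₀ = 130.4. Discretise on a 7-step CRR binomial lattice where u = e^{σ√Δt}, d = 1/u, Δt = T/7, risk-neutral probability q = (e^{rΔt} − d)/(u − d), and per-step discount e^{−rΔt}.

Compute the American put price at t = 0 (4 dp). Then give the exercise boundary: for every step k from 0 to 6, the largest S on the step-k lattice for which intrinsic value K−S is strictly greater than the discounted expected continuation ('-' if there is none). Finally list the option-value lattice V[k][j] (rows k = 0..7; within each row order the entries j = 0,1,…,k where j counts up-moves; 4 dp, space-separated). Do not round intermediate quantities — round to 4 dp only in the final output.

Δt=0.08514, u=1.09980, d=0.90926, q=0.51796, disc=e^(-rΔt)=0.99211
k=7 terminal: V=max(K-S,0) → 57.2071 43.1666 26.1839 5.6425 0.0000 0.0000 0.0000 0.0000
k=6: j=0 S=73.6895 intr=50.5205 cont=49.5408 V=50.5205[EX]; j=1 S=89.1312 intr=35.0788 cont=34.0992 V=35.0788[EX]; j=2 S=107.8087 intr=16.4013 cont=15.4217 V=16.4013[EX]; j=3 S=130.4000 intr=0.0000 cont=2.6985 V=2.6985[hold]; j=4 S=157.7254 intr=0.0000 cont=0.0000 V=0.0000[hold]; j=5 S=190.7768 intr=0.0000 cont=0.0000 V=0.0000[hold]; j=6 S=230.7541 intr=0.0000 cont=0.0000 V=0.0000[hold]  S*(6)=107.8087
k=5: j=0 S=81.0434 intr=43.1666 cont=42.1869 V=43.1666[EX]; j=1 S=98.0261 intr=26.1839 cont=25.2043 V=26.1839[EX]; j=2 S=118.5675 intr=5.6425 cont=9.2304 V=9.2304[hold]; j=3 S=143.4133 intr=0.0000 cont=1.2905 V=1.2905[hold]; j=4 S=173.4657 intr=0.0000 cont=0.0000 V=0.0000[hold]; j=5 S=209.8155 intr=0.0000 cont=0.0000 V=0.0000[hold]  S*(5)=98.0261
k=4: j=0 S=89.1312 intr=35.0788 cont=34.0992 V=35.0788[EX]; j=1 S=107.8087 intr=16.4013 cont=17.2654 V=17.2654[hold]; j=2 S=130.4000 intr=0.0000 cont=5.0775 V=5.0775[hold]; j=3 S=157.7254 intr=0.0000 cont=0.6172 V=0.6172[hold]; j=4 S=190.7768 intr=0.0000 cont=0.0000 V=0.0000[hold]  S*(4)=89.1312
k=3: j=0 S=98.0261 intr=26.1839 cont=25.6483 V=26.1839[EX]; j=1 S=118.5675 intr=5.6425 cont=10.8662 V=10.8662[hold]; j=2 S=143.4133 intr=0.0000 cont=2.7454 V=2.7454[hold]; j=3 S=173.4657 intr=0.0000 cont=0.2952 V=0.2952[hold]  S*(3)=98.0261
k=2: j=0 S=107.8087 intr=16.4013 cont=18.1060 V=18.1060[hold]; j=1 S=130.4000 intr=0.0000 cont=6.6074 V=6.6074[hold]; j=2 S=157.7254 intr=0.0000 cont=1.4646 V=1.4646[hold]  S*(2)=-
k=1: j=0 S=118.5675 intr=5.6425 cont=12.0544 V=12.0544[hold]; j=1 S=143.4133 intr=0.0000 cont=3.9126 V=3.9126[hold]  S*(1)=-
k=0: j=0 S=130.4000 intr=0.0000 cont=7.7754 V=7.7754[hold]  S*(0)=-

price = 7.7754
boundary = - - - 98.0261 89.1312 98.0261 107.8087
tree:
7.7754
12.0544 3.9126
18.1060 6.6074 1.4646
26.1839 10.8662 2.7454 0.2952
35.0788 17.2654 5.0775 0.6172 0.0000
43.1666 26.1839 9.2304 1.2905 0.0000 0.0000
50.5205 35.0788 16.4013 2.6985 0.0000 0.0000 0.0000
57.2071 43.1666 26.1839 5.6425 0.0000 0.0000 0.0000 0.0000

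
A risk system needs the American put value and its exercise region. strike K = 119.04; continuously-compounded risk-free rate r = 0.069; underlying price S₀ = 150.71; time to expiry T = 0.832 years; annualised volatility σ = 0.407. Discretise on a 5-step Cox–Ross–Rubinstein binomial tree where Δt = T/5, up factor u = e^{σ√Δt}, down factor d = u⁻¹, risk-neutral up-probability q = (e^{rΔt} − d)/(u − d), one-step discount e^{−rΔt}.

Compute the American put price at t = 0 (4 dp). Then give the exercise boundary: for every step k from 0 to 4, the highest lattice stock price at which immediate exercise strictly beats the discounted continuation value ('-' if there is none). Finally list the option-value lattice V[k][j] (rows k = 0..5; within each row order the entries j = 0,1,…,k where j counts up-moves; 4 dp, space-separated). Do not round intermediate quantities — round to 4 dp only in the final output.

price = 5.9859
boundary = - - - - 77.5762
tree:
5.9859
10.2644 1.7297
17.1276 3.4525 0.0000
27.4799 6.8910 0.0000 0.0000
41.4638 13.7543 0.0000 0.0000 0.0000
53.3309 27.4534 0.0000 0.0000 0.0000 0.0000

params: Δt=0.16640 u=1.18060 d=0.84703 q=0.49321 e^(-rΔt)=0.98858
t_5 payoffs: 53.3309 27.4534 0.0000 0.0000 0.0000 0.0000
t_4: node(4,0) S=77.5762 payoff=41.4638 vs cont=40.1048 → 41.4638 [stop]  node(4,1) S=108.1273 payoff=10.9127 vs cont=13.7543 → 13.7543 [wait]  node(4,2) S=150.7100 payoff=0.0000 vs cont=0.0000 → 0.0000 [wait]  node(4,3) S=210.0626 payoff=0.0000 vs cont=0.0000 → 0.0000 [wait]  node(4,4) S=292.7895 payoff=0.0000 vs cont=0.0000 → 0.0000 [wait]  ⇒ S*(4)=77.5762
t_3: node(3,0) S=91.5866 payoff=27.4534 vs cont=27.4799 → 27.4799 [wait]  node(3,1) S=127.6553 payoff=0.0000 vs cont=6.8910 → 6.8910 [wait]  node(3,2) S=177.9285 payoff=0.0000 vs cont=0.0000 → 0.0000 [wait]  node(3,3) S=248.0002 payoff=0.0000 vs cont=0.0000 → 0.0000 [wait]  ⇒ S*(3)=-
t_2: node(2,0) S=108.1273 payoff=10.9127 vs cont=17.1276 → 17.1276 [wait]  node(2,1) S=150.7100 payoff=0.0000 vs cont=3.4525 → 3.4525 [wait]  node(2,2) S=210.0626 payoff=0.0000 vs cont=0.0000 → 0.0000 [wait]  ⇒ S*(2)=-
t_1: node(1,0) S=127.6553 payoff=0.0000 vs cont=10.2644 → 10.2644 [wait]  node(1,1) S=177.9285 payoff=0.0000 vs cont=1.7297 → 1.7297 [wait]  ⇒ S*(1)=-
t_0: node(0,0) S=150.7100 payoff=0.0000 vs cont=5.9859 → 5.9859 [wait]  ⇒ S*(0)=-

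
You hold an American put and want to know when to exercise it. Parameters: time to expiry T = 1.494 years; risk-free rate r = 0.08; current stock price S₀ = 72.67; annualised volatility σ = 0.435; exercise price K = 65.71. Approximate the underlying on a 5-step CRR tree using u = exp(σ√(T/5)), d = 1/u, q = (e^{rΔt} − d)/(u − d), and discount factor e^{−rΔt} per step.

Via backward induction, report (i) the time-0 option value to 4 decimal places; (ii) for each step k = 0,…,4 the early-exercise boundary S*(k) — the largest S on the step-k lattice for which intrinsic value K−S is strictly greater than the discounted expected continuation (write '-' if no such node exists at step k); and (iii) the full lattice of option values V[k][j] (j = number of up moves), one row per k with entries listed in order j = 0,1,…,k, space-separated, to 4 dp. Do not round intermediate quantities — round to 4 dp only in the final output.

params: Δt=0.29880 u=1.26843 d=0.78837 q=0.49123 e^(-rΔt)=0.97638
t_5 payoffs: 43.5782 30.1016 8.4188 0.0000 0.0000 0.0000
t_4: node(4,0) S=28.0728 payoff=37.6372 vs cont=36.0851 → 37.6372 [stop]  node(4,1) S=45.1669 payoff=20.5431 vs cont=18.9910 → 20.5431 [stop]  node(4,2) S=72.6700 payoff=0.0000 vs cont=4.1821 → 4.1821 [wait]  node(4,3) S=116.9204 payoff=0.0000 vs cont=0.0000 → 0.0000 [wait]  node(4,4) S=188.1158 payoff=0.0000 vs cont=0.0000 → 0.0000 [wait]  ⇒ S*(4)=45.1669
t_3: node(3,0) S=35.6084 payoff=30.1016 vs cont=28.5495 → 30.1016 [stop]  node(3,1) S=57.2912 payoff=8.4188 vs cont=12.2108 → 12.2108 [wait]  node(3,2) S=92.1770 payoff=0.0000 vs cont=2.0775 → 2.0775 [wait]  node(3,3) S=148.3057 payoff=0.0000 vs cont=0.0000 → 0.0000 [wait]  ⇒ S*(3)=35.6084
t_2: node(2,0) S=45.1669 payoff=20.5431 vs cont=20.8097 → 20.8097 [wait]  node(2,1) S=72.6700 payoff=0.0000 vs cont=7.0622 → 7.0622 [wait]  node(2,2) S=116.9204 payoff=0.0000 vs cont=1.0320 → 1.0320 [wait]  ⇒ S*(2)=-
t_1: node(1,0) S=57.2912 payoff=8.4188 vs cont=13.7245 → 13.7245 [wait]  node(1,1) S=92.1770 payoff=0.0000 vs cont=4.0031 → 4.0031 [wait]  ⇒ S*(1)=-
t_0: node(0,0) S=72.6700 payoff=0.0000 vs cont=8.7377 → 8.7377 [wait]  ⇒ S*(0)=-

price = 8.7377
boundary = - - - 35.6084 45.1669
tree:
8.7377
13.7245 4.0031
20.8097 7.0622 1.0320
30.1016 12.2108 2.0775 0.0000
37.6372 20.5431 4.1821 0.0000 0.0000
43.5782 30.1016 8.4188 0.0000 0.0000 0.0000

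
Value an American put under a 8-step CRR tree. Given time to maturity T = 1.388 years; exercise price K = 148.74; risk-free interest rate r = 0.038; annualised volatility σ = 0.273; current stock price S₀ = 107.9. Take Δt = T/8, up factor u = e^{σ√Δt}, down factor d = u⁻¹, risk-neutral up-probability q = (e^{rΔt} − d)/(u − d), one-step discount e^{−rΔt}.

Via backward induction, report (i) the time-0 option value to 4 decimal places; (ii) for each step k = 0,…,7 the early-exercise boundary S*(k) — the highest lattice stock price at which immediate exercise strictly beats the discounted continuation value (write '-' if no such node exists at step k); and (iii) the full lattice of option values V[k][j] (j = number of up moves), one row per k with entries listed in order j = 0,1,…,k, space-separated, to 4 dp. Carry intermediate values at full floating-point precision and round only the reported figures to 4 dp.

params: Δt=0.17350 u=1.12043 d=0.89251 q=0.50062 e^(-rΔt)=0.99343
t_8 payoffs: 105.2950 94.2006 80.2731 62.7890 40.8400 13.2860 0.0000 0.0000 0.0000
t_7: node(7,0) S=48.6771 payoff=100.0629 vs cont=99.0854 → 100.0629 [stop]  node(7,1) S=61.1076 payoff=87.6324 vs cont=86.6549 → 87.6324 [stop]  node(7,2) S=76.7125 payoff=72.0275 vs cont=71.0501 → 72.0275 [stop]  node(7,3) S=96.3022 payoff=52.4378 vs cont=51.4604 → 52.4378 [stop]  node(7,4) S=120.8945 payoff=27.8455 vs cont=26.8681 → 27.8455 [stop]  node(7,5) S=151.7669 payoff=0.0000 vs cont=6.5911 → 6.5911 [wait]  node(7,6) S=190.5230 payoff=0.0000 vs cont=0.0000 → 0.0000 [wait]  node(7,7) S=239.1761 payoff=0.0000 vs cont=0.0000 → 0.0000 [wait]  ⇒ S*(7)=120.8945
t_6: node(6,0) S=54.5394 payoff=94.2006 vs cont=93.2232 → 94.2006 [stop]  node(6,1) S=68.4669 payoff=80.2731 vs cont=79.2957 → 80.2731 [stop]  node(6,2) S=85.9510 payoff=62.7890 vs cont=61.8116 → 62.7890 [stop]  node(6,3) S=107.9000 payoff=40.8400 vs cont=39.8626 → 40.8400 [stop]  node(6,4) S=135.4540 payoff=13.2860 vs cont=17.0919 → 17.0919 [wait]  node(6,5) S=170.0443 payoff=0.0000 vs cont=3.2698 → 3.2698 [wait]  node(6,6) S=213.4679 payoff=0.0000 vs cont=0.0000 → 0.0000 [wait]  ⇒ S*(6)=107.9000
t_5: node(5,0) S=61.1076 payoff=87.6324 vs cont=86.6549 → 87.6324 [stop]  node(5,1) S=76.7125 payoff=72.0275 vs cont=71.0501 → 72.0275 [stop]  node(5,2) S=96.3022 payoff=52.4378 vs cont=51.4604 → 52.4378 [stop]  node(5,3) S=120.8945 payoff=27.8455 vs cont=28.7609 → 28.7609 [wait]  node(5,4) S=151.7669 payoff=0.0000 vs cont=10.1054 → 10.1054 [wait]  node(5,5) S=190.5230 payoff=0.0000 vs cont=1.6221 → 1.6221 [wait]  ⇒ S*(5)=96.3022
t_4: node(4,0) S=68.4669 payoff=80.2731 vs cont=79.2957 → 80.2731 [stop]  node(4,1) S=85.9510 payoff=62.7890 vs cont=61.8116 → 62.7890 [stop]  node(4,2) S=107.9000 payoff=40.8400 vs cont=40.3178 → 40.8400 [stop]  node(4,3) S=135.4540 payoff=13.2860 vs cont=19.2939 → 19.2939 [wait]  node(4,4) S=170.0443 payoff=0.0000 vs cont=5.8200 → 5.8200 [wait]  ⇒ S*(4)=107.9000
t_3: node(3,0) S=76.7125 payoff=72.0275 vs cont=71.0501 → 72.0275 [stop]  node(3,1) S=96.3022 payoff=52.4378 vs cont=51.4604 → 52.4378 [stop]  node(3,2) S=120.8945 payoff=27.8455 vs cont=29.8560 → 29.8560 [wait]  node(3,3) S=151.7669 payoff=0.0000 vs cont=12.4660 → 12.4660 [wait]  ⇒ S*(3)=96.3022
t_2: node(2,0) S=85.9510 payoff=62.7890 vs cont=61.8116 → 62.7890 [stop]  node(2,1) S=107.9000 payoff=40.8400 vs cont=40.8625 → 40.8625 [wait]  node(2,2) S=135.4540 payoff=13.2860 vs cont=21.0112 → 21.0112 [wait]  ⇒ S*(2)=85.9510
t_1: node(1,0) S=96.3022 payoff=52.4378 vs cont=51.4715 → 52.4378 [stop]  node(1,1) S=120.8945 payoff=27.8455 vs cont=30.7212 → 30.7212 [wait]  ⇒ S*(1)=96.3022
t_0: node(0,0) S=107.9000 payoff=40.8400 vs cont=41.2928 → 41.2928 [wait]  ⇒ S*(0)=-

price = 41.2928
boundary = - 96.3022 85.9510 96.3022 107.9000 96.3022 107.9000 120.8945
tree:
41.2928
52.4378 30.7212
62.7890 40.8625 21.0112
72.0275 52.4378 29.8560 12.4660
80.2731 62.7890 40.8400 19.2939 5.8200
87.6324 72.0275 52.4378 28.7609 10.1054 1.6221
94.2006 80.2731 62.7890 40.8400 17.0919 3.2698 0.0000
100.0629 87.6324 72.0275 52.4378 27.8455 6.5911 0.0000 0.0000
105.2950 94.2006 80.2731 62.7890 40.8400 13.2860 0.0000 0.0000 0.0000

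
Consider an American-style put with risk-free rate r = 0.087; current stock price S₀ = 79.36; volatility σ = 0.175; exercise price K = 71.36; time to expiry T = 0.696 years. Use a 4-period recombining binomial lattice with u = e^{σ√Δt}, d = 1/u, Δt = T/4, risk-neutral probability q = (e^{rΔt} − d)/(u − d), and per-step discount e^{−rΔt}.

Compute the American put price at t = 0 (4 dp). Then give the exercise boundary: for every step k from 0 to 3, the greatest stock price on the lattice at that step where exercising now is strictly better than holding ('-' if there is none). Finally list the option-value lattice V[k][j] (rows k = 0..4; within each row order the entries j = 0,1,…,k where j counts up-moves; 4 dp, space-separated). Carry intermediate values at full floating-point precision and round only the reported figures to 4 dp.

price = 0.8415
boundary = - - - 63.7519
tree:
0.8415
1.7977 0.1883
3.7557 0.4620 0.0000
7.6081 1.1333 0.0000 0.0000
12.0960 2.7802 0.0000 0.0000 0.0000

Δt=0.17400  u=1.07573  d=0.92960  q=0.58614  discount=0.98498
step 4 (expiry): payoffs max(K−S,0) = 12.0960 2.7802 0.0000 0.0000 0.0000
step 3: (k=3,j=0): S=63.7519, (K−S)⁺=7.6081, hold=6.5359 ⇒ V=7.6081 exercise | (k=3,j=1): S=73.7732, (K−S)⁺=0.0000, hold=1.1333 ⇒ V=1.1333 continue | (k=3,j=2): S=85.3698, (K−S)⁺=0.0000, hold=0.0000 ⇒ V=0.0000 continue | (k=3,j=3): S=98.7893, (K−S)⁺=0.0000, hold=0.0000 ⇒ V=0.0000 continue  boundary S*=63.7519
step 2: (k=2,j=0): S=68.5798, (K−S)⁺=2.7802, hold=3.7557 ⇒ V=3.7557 continue | (k=2,j=1): S=79.3600, (K−S)⁺=0.0000, hold=0.4620 ⇒ V=0.4620 continue | (k=2,j=2): S=91.8348, (K−S)⁺=0.0000, hold=0.0000 ⇒ V=0.0000 continue  boundary S*=-
step 1: (k=1,j=0): S=73.7732, (K−S)⁺=0.0000, hold=1.7977 ⇒ V=1.7977 continue | (k=1,j=1): S=85.3698, (K−S)⁺=0.0000, hold=0.1883 ⇒ V=0.1883 continue  boundary S*=-
step 0: (k=0,j=0): S=79.3600, (K−S)⁺=0.0000, hold=0.8415 ⇒ V=0.8415 continue  boundary S*=-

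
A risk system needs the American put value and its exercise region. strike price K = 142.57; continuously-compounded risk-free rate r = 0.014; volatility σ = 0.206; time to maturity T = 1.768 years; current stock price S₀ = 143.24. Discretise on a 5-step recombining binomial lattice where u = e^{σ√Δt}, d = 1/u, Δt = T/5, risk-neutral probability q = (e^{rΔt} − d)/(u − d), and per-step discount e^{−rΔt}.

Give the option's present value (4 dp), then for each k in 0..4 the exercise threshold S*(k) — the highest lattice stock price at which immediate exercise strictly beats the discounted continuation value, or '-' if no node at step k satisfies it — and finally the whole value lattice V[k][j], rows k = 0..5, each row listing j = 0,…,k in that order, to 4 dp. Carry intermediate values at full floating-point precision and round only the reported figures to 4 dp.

price = 14.4687
boundary = - - - 99.1895 112.1154
tree:
14.4687
21.7526 7.0226
31.4766 11.8369 2.0754
43.3805 19.3870 4.0866 0.0000
54.8161 30.4546 8.0467 0.0000 0.0000
64.9334 43.3805 15.8443 0.0000 0.0000 0.0000

params: Δt=0.35360 u=1.13032 d=0.88471 q=0.48962 e^(-rΔt)=0.99506
t_5 payoffs: 64.9334 43.3805 15.8443 0.0000 0.0000 0.0000
t_4: node(4,0) S=87.7539 payoff=54.8161 vs cont=54.1121 → 54.8161 [stop]  node(4,1) S=112.1154 payoff=30.4546 vs cont=29.7506 → 30.4546 [stop]  node(4,2) S=143.2400 payoff=0.0000 vs cont=8.0467 → 8.0467 [wait]  node(4,3) S=183.0052 payoff=0.0000 vs cont=0.0000 → 0.0000 [wait]  node(4,4) S=233.8096 payoff=0.0000 vs cont=0.0000 → 0.0000 [wait]  ⇒ S*(4)=112.1154
t_3: node(3,0) S=99.1895 payoff=43.3805 vs cont=42.6764 → 43.3805 [stop]  node(3,1) S=126.7257 payoff=15.8443 vs cont=19.3870 → 19.3870 [wait]  node(3,2) S=161.9063 payoff=0.0000 vs cont=4.0866 → 4.0866 [wait]  node(3,3) S=206.8535 payoff=0.0000 vs cont=0.0000 → 0.0000 [wait]  ⇒ S*(3)=99.1895
t_2: node(2,0) S=112.1154 payoff=30.4546 vs cont=31.4766 → 31.4766 [wait]  node(2,1) S=143.2400 payoff=0.0000 vs cont=11.8369 → 11.8369 [wait]  node(2,2) S=183.0052 payoff=0.0000 vs cont=2.0754 → 2.0754 [wait]  ⇒ S*(2)=-
t_1: node(1,0) S=126.7257 payoff=15.8443 vs cont=21.7526 → 21.7526 [wait]  node(1,1) S=161.9063 payoff=0.0000 vs cont=7.0226 → 7.0226 [wait]  ⇒ S*(1)=-
t_0: node(0,0) S=143.2400 payoff=0.0000 vs cont=14.4687 → 14.4687 [wait]  ⇒ S*(0)=-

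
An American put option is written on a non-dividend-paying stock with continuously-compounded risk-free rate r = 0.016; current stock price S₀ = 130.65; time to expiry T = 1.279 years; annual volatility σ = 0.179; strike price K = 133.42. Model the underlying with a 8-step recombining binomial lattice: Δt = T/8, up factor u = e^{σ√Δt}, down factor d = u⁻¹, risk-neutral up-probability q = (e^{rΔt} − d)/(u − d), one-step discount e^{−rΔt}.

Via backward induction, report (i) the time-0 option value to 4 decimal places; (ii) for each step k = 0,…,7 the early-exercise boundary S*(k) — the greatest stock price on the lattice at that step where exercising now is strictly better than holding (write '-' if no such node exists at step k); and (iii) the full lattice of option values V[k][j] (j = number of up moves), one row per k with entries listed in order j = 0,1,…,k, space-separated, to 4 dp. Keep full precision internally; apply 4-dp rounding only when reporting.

params: Δt=0.15987 u=1.07420 d=0.93093 q=0.49999 e^(-rΔt)=0.99745
t_8 payoffs: 59.7242 48.3827 35.2958 20.1949 2.7700 0.0000 0.0000 0.0000 0.0000
t_7: node(7,0) S=79.1637 payoff=54.2563 vs cont=53.9155 → 54.2563 [stop]  node(7,1) S=91.3467 payoff=42.0733 vs cont=41.7325 → 42.0733 [stop]  node(7,2) S=105.4046 payoff=28.0154 vs cont=27.6746 → 28.0154 [stop]  node(7,3) S=121.6259 payoff=11.7941 vs cont=11.4532 → 11.7941 [stop]  node(7,4) S=140.3436 payoff=0.0000 vs cont=1.3815 → 1.3815 [wait]  node(7,5) S=161.9420 payoff=0.0000 vs cont=0.0000 → 0.0000 [wait]  node(7,6) S=186.8642 payoff=0.0000 vs cont=0.0000 → 0.0000 [wait]  node(7,7) S=215.6218 payoff=0.0000 vs cont=0.0000 → 0.0000 [wait]  ⇒ S*(7)=121.6259
t_6: node(6,0) S=85.0373 payoff=48.3827 vs cont=48.0419 → 48.3827 [stop]  node(6,1) S=98.1242 payoff=35.2958 vs cont=34.9550 → 35.2958 [stop]  node(6,2) S=113.2251 payoff=20.1949 vs cont=19.8540 → 20.1949 [stop]  node(6,3) S=130.6500 payoff=2.7700 vs cont=6.5710 → 6.5710 [wait]  node(6,4) S=150.7565 payoff=0.0000 vs cont=0.6890 → 0.6890 [wait]  node(6,5) S=173.9573 payoff=0.0000 vs cont=0.0000 → 0.0000 [wait]  node(6,6) S=200.7287 payoff=0.0000 vs cont=0.0000 → 0.0000 [wait]  ⇒ S*(6)=113.2251
t_5: node(5,0) S=91.3467 payoff=42.0733 vs cont=41.7325 → 42.0733 [stop]  node(5,1) S=105.4046 payoff=28.0154 vs cont=27.6746 → 28.0154 [stop]  node(5,2) S=121.6259 payoff=11.7941 vs cont=13.3489 → 13.3489 [wait]  node(5,3) S=140.3436 payoff=0.0000 vs cont=3.6208 → 3.6208 [wait]  node(5,4) S=161.9420 payoff=0.0000 vs cont=0.3436 → 0.3436 [wait]  node(5,5) S=186.8642 payoff=0.0000 vs cont=0.0000 → 0.0000 [wait]  ⇒ S*(5)=105.4046
t_4: node(4,0) S=98.1242 payoff=35.2958 vs cont=34.9550 → 35.2958 [stop]  node(4,1) S=113.2251 payoff=20.1949 vs cont=20.6294 → 20.6294 [wait]  node(4,2) S=130.6500 payoff=2.7700 vs cont=8.4632 → 8.4632 [wait]  node(4,3) S=150.7565 payoff=0.0000 vs cont=1.9772 → 1.9772 [wait]  node(4,4) S=173.9573 payoff=0.0000 vs cont=0.1714 → 0.1714 [wait]  ⇒ S*(4)=98.1242
t_3: node(3,0) S=105.4046 payoff=28.0154 vs cont=27.8913 → 28.0154 [stop]  node(3,1) S=121.6259 payoff=11.7941 vs cont=14.5093 → 14.5093 [wait]  node(3,2) S=140.3436 payoff=0.0000 vs cont=5.2069 → 5.2069 [wait]  node(3,3) S=161.9420 payoff=0.0000 vs cont=1.0715 → 1.0715 [wait]  ⇒ S*(3)=105.4046
t_2: node(2,0) S=113.2251 payoff=20.1949 vs cont=21.2081 → 21.2081 [wait]  node(2,1) S=130.6500 payoff=2.7700 vs cont=9.8330 → 9.8330 [wait]  node(2,2) S=150.7565 payoff=0.0000 vs cont=3.1312 → 3.1312 [wait]  ⇒ S*(2)=-
t_1: node(1,0) S=121.6259 payoff=11.7941 vs cont=15.4810 → 15.4810 [wait]  node(1,1) S=140.3436 payoff=0.0000 vs cont=6.4656 → 6.4656 [wait]  ⇒ S*(1)=-
t_0: node(0,0) S=130.6500 payoff=2.7700 vs cont=10.9453 → 10.9453 [wait]  ⇒ S*(0)=-

price = 10.9453
boundary = - - - 105.4046 98.1242 105.4046 113.2251 121.6259
tree:
10.9453
15.4810 6.4656
21.2081 9.8330 3.1312
28.0154 14.5093 5.2069 1.0715
35.2958 20.6294 8.4632 1.9772 0.1714
42.0733 28.0154 13.3489 3.6208 0.3436 0.0000
48.3827 35.2958 20.1949 6.5710 0.6890 0.0000 0.0000
54.2563 42.0733 28.0154 11.7941 1.3815 0.0000 0.0000 0.0000
59.7242 48.3827 35.2958 20.1949 2.7700 0.0000 0.0000 0.0000 0.0000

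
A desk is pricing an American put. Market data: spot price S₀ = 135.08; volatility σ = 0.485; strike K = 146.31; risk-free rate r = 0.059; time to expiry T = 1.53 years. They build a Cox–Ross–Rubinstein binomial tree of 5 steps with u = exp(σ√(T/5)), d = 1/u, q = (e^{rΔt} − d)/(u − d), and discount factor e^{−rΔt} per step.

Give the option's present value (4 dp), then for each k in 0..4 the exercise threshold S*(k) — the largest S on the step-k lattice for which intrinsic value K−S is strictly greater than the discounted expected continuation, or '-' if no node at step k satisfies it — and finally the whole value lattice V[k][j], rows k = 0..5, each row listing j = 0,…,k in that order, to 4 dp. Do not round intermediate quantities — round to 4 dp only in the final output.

Δt=0.30600, u=1.30772, d=0.76469, q=0.46688, disc=e^(-rΔt)=0.98211
k=5 terminal: V=max(K-S,0) → 110.9909 85.9093 43.0161 0.0000 0.0000 0.0000
k=4: j=0 S=46.1876 intr=100.1224 cont=97.5046 V=100.1224[EX]; j=1 S=78.9875 intr=67.3225 cont=64.7047 V=67.3225[EX]; j=2 S=135.0800 intr=11.2300 cont=22.5226 V=22.5226[hold]; j=3 S=231.0062 intr=0.0000 cont=0.0000 V=0.0000[hold]; j=4 S=395.0539 intr=0.0000 cont=0.0000 V=0.0000[hold]  S*(4)=78.9875
k=3: j=0 S=60.4007 intr=85.9093 cont=83.2915 V=85.9093[EX]; j=1 S=103.2939 intr=43.0161 cont=45.5762 V=45.5762[hold]; j=2 S=176.6475 intr=0.0000 cont=11.7925 V=11.7925[hold]; j=3 S=302.0925 intr=0.0000 cont=0.0000 V=0.0000[hold]  S*(3)=60.4007
k=2: j=0 S=78.9875 intr=67.3225 cont=65.8786 V=67.3225[EX]; j=1 S=135.0800 intr=11.2300 cont=29.2702 V=29.2702[hold]; j=2 S=231.0062 intr=0.0000 cont=6.1744 V=6.1744[hold]  S*(2)=78.9875
k=1: j=0 S=103.2939 intr=43.0161 cont=48.6701 V=48.6701[hold]; j=1 S=176.6475 intr=0.0000 cont=18.1566 V=18.1566[hold]  S*(1)=-
k=0: j=0 S=135.0800 intr=11.2300 cont=33.8082 V=33.8082[hold]  S*(0)=-

price = 33.8082
boundary = - - 78.9875 60.4007 78.9875
tree:
33.8082
48.6701 18.1566
67.3225 29.2702 6.1744
85.9093 45.5762 11.7925 0.0000
100.1224 67.3225 22.5226 0.0000 0.0000
110.9909 85.9093 43.0161 0.0000 0.0000 0.0000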